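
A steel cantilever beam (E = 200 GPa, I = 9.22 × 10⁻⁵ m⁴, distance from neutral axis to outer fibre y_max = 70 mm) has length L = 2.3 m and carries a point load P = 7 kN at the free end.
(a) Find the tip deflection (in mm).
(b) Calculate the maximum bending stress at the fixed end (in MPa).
(a) Tip deflection of a cantilever with an end point load: δ = P·L^3 / (3·E·I). Convert P = 7 kN = 7000 N, E = 200 GPa = 2 × 10¹¹ Pa.
  δ = (7000 × 2.3^3) / (3 × (2 × 10¹¹) × (9.22 × 10⁻⁵)) = 0.00154 m = 1.54 mm
(b) Maximum bending moment at the fixed end: M = P·L = 7000 × 2.3 = 16100 N·m. Convert y_max = 70 mm = 0.07 m.
  σ = M·y_max / I = (16100 × 0.07) / (9.22 × 10⁻⁵) = 1.222 × 10⁷ Pa = 12.22 MPa
Final answer: (a) δ = 1.54 mm, (b) σ = 12.22 MPa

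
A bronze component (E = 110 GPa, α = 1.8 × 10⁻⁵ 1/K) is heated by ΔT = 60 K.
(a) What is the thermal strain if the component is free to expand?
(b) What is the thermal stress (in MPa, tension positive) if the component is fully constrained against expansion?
(a) Free thermal strain ε_th = α·ΔT = (1.8 × 10⁻⁵) × 60 = 0.00108
(b) Fully constrained, the expansion is suppressed, so σ = -E·α·ΔT. Convert E = 110 GPa = 1.1 × 10¹¹ Pa.
  σ = -(1.1 × 10¹¹) × (1.8 × 10⁻⁵) × 60 = -1.188 × 10⁸ Pa = -118.8 MPa (compressive)
Final answer: (a) ε_th = 0.00108, (b) σ = -118.8 MPa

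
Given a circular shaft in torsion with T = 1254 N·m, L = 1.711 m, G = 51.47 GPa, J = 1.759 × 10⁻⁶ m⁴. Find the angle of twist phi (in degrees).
Model: a circular shaft in torsion, so phi = (T·L) / (G·J).
Convert to SI units:
  G = 51.47 GPa = 5.147 × 10¹⁰ Pa
Substitute:
  phi = (1254 × 1.711) / ((5.147 × 10¹⁰) × (1.759 × 10⁻⁶))
  phi = 0.0237 rad
Convert to degrees: phi = 0.0237 × 180/π = 1.358°
Final answer: phi = 1.358°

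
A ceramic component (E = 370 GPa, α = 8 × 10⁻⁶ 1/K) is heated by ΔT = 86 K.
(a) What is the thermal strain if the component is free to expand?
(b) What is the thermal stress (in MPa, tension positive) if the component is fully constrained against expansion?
(a) Free thermal strain ε_th = α·ΔT = (8 × 10⁻⁶) × 86 = 0.000688
(b) Fully constrained, the expansion is suppressed, so σ = -E·α·ΔT. Convert E = 370 GPa = 3.7 × 10¹¹ Pa.
  σ = -(3.7 × 10¹¹) × (8 × 10⁻⁶) × 86 = -2.546 × 10⁸ Pa = -254.6 MPa (compressive)
Final answer: (a) ε_th = 0.000688, (b) σ = -254.6 MPa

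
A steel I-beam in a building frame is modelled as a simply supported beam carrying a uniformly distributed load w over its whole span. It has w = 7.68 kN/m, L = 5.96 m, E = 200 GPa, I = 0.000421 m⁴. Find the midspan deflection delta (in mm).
Model: a simply supported beam carrying a uniformly distributed load w over its whole span, so delta = (5·w·L^4) / (384·E·I).
Convert to SI units:
  w = 7.68 kN/m = 7680 N/m
  E = 200 GPa = 2 × 10¹¹ Pa
Substitute:
  delta = (5 × 7680 × 5.96^4) / (384 × (2 × 10¹¹) × 0.000421)
  delta = 0.001499 m
Convert: delta = 0.001499 m = 1.499 mm
Final answer: delta = 1.499 mm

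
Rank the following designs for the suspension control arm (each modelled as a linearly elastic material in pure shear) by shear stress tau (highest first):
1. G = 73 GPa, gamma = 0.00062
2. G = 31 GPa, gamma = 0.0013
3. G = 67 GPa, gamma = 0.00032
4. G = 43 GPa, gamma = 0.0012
Model: a linearly elastic material in pure shear, so tau = G·gamma (SI units).
  Case 1: tau = (7.3 × 10¹⁰) × 0.00062 = 4.526 × 10⁷ Pa = 45.26 MPa
  Case 2: tau = (3.1 × 10¹⁰) × 0.0013 = 4.03 × 10⁷ Pa = 40.3 MPa
  Case 3: tau = (6.7 × 10¹⁰) × 0.00032 = 2.144 × 10⁷ Pa = 21.44 MPa
  Case 4: tau = (4.3 × 10¹⁰) × 0.0012 = 5.16 × 10⁷ Pa = 51.6 MPa
Ordering: 51.6 MPa (case 4) > 45.26 MPa (case 1) > 40.3 MPa (case 2) > 21.44 MPa (case 3)
Final answer: 4, 1, 2, 3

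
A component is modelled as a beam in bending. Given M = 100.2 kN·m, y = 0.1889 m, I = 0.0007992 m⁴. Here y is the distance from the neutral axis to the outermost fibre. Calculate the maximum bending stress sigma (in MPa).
Model: a beam in bending, so sigma = (M·y) / I.
Convert to SI units:
  M = 100.2 kN·m = 100200 N·m
Substitute:
  sigma = (100200 × 0.1889) / 0.0007992
  sigma = 2.368 × 10⁷ Pa
Convert: sigma = 2.368 × 10⁷ Pa = 23.68 MPa
Final answer: sigma = 23.68 MPa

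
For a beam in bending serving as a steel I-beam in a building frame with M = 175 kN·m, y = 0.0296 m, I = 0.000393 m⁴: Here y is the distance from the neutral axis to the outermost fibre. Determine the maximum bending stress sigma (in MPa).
Model: a beam in bending, so sigma = (M·y) / I.
Convert to SI units:
  M = 175 kN·m = 175000 N·m
Substitute:
  sigma = (175000 × 0.0296) / 0.000393
  sigma = 1.318 × 10⁷ Pa
Convert: sigma = 1.318 × 10⁷ Pa = 13.18 MPa
Final answer: sigma = 13.18 MPa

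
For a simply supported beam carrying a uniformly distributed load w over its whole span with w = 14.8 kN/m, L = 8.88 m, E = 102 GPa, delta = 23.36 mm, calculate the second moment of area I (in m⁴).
Model: a simply supported beam carrying a uniformly distributed load w over its whole span, so delta = (5·w·L^4) / (384·E·I).
Solve for I: I = (5·w·L^4) / (384·delta·E).
Convert to SI units:
  w = 14.8 kN/m = 14800 N/m
  E = 102 GPa = 1.02 × 10¹¹ Pa
  delta = 23.36 mm = 0.02336 m
Substitute:
  I = (5 × 14800 × 8.88^4) / (384 × 0.02336 × (1.02 × 10¹¹))
  I = 0.0005029 m⁴
Final answer: I = 0.0005029 m⁴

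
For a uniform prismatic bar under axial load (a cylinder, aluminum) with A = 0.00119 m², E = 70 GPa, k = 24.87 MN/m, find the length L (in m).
Model: a uniform prismatic bar under axial load, so k = (A·E) / L.
Solve for L: L = (A·E) / k.
Convert to SI units:
  E = 70 GPa = 7 × 10¹⁰ Pa
  k = 24.87 MN/m = 2.487 × 10⁷ N/m
Substitute:
  L = (0.00119 × (7 × 10¹⁰)) / (2.487 × 10⁷)
  L = 3.349 m
Final answer: L = 3.349 m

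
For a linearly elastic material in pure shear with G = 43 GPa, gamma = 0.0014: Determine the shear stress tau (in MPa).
Model: a linearly elastic material in pure shear, so tau = G·gamma.
Convert to SI units:
  G = 43 GPa = 4.3 × 10¹⁰ Pa
Substitute:
  tau = (4.3 × 10¹⁰) × 0.0014
  tau = 6.02 × 10⁷ Pa
Convert: tau = 6.02 × 10⁷ Pa = 60.2 MPa
Final answer: tau = 60.2 MPa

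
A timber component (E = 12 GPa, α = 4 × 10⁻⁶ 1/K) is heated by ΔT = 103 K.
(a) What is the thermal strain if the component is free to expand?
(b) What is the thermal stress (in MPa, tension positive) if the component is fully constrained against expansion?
(a) Free thermal strain ε_th = α·ΔT = (4 × 10⁻⁶) × 103 = 0.000412
(b) Fully constrained, the expansion is suppressed, so σ = -E·α·ΔT. Convert E = 12 GPa = 1.2 × 10¹⁰ Pa.
  σ = -(1.2 × 10¹⁰) × (4 × 10⁻⁶) × 103 = -4.944 × 10⁶ Pa = -4.944 MPa (compressive)
Final answer: (a) ε_th = 0.000412, (b) σ = -4.944 MPa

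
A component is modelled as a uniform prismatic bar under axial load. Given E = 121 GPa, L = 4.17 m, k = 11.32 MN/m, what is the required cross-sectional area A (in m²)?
Model: a uniform prismatic bar under axial load, so k = (A·E) / L.
Solve for A: A = (k·L) / E.
Convert to SI units:
  E = 121 GPa = 1.21 × 10¹¹ Pa
  k = 11.32 MN/m = 1.132 × 10⁷ N/m
Substitute:
  A = ((1.132 × 10⁷) × 4.17) / (1.21 × 10¹¹)
  A = 0.0003901 m²
Final answer: A = 0.0003901 m²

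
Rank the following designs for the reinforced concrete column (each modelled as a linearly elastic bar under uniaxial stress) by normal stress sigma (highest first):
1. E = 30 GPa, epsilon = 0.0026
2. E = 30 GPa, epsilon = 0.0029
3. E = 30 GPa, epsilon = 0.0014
Model: a linearly elastic bar under uniaxial stress, so sigma = E·epsilon (SI units).
  Case 1: sigma = (3 × 10¹⁰) × 0.0026 = 7.8 × 10⁷ Pa = 78 MPa
  Case 2: sigma = (3 × 10¹⁰) × 0.0029 = 8.7 × 10⁷ Pa = 87 MPa
  Case 3: sigma = (3 × 10¹⁰) × 0.0014 = 4.2 × 10⁷ Pa = 42 MPa
Ordering: 87 MPa (case 2) > 78 MPa (case 1) > 42 MPa (case 3)
Final answer: 2, 1, 3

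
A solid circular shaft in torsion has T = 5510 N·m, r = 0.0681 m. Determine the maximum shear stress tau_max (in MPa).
Model: a solid circular shaft in torsion, so tau_max = (2·T) / (π·r^3).
Substitute:
  tau_max = (2 × 5510) / (π × 0.0681^3)
  tau_max = 1.111 × 10⁷ Pa
Convert: tau_max = 1.111 × 10⁷ Pa = 11.11 MPa
Final answer: tau_max = 11.11 MPa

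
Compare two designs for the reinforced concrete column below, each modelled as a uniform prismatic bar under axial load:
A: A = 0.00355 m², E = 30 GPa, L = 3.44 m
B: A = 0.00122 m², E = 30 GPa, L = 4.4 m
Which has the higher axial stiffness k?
Model: a uniform prismatic bar under axial load, so k = (A·E) / L (SI units).
  A: k = (0.00355 × (3 × 10¹⁰)) / 3.44 = 3.096 × 10⁷ N/m = 30.96 MN/m
  B: k = (0.00122 × (3 × 10¹⁰)) / 4.4 = 8.318 × 10⁶ N/m = 8.318 MN/m
30.96 MN/m > 8.318 MN/m, so A is larger.
Final answer: A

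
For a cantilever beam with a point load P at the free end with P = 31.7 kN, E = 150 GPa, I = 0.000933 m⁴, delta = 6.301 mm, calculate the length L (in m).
Model: a cantilever beam with a point load P at the free end, so delta = (P·L^3) / (3·E·I).
Solve for L: L = ((3·delta·E·I) / P)^(1/3).
Convert to SI units:
  P = 31.7 kN = 31700 N
  E = 150 GPa = 1.5 × 10¹¹ Pa
  delta = 6.301 mm = 0.006301 m
Substitute:
  L = ((3 × 0.006301 × (1.5 × 10¹¹) × 0.000933) / 31700)^(1/3)
  L = 4.37 m
Final answer: L = 4.37 m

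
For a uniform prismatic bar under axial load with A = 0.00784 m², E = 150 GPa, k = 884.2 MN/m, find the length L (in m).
Model: a uniform prismatic bar under axial load, so k = (A·E) / L.
Solve for L: L = (A·E) / k.
Convert to SI units:
  E = 150 GPa = 1.5 × 10¹¹ Pa
  k = 884.2 MN/m = 8.842 × 10⁸ N/m
Substitute:
  L = (0.00784 × (1.5 × 10¹¹)) / (8.842 × 10⁸)
  L = 1.33 m
Final answer: L = 1.33 m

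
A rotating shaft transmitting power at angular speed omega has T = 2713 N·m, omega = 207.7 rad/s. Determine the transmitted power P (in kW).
Model: a rotating shaft transmitting power at angular speed omega, so P = T·omega.
Substitute:
  P = 2713 × 207.7
  P = 563500 W
Convert: P = 563500 W = 563.5 kW
Final answer: P = 563.5 kW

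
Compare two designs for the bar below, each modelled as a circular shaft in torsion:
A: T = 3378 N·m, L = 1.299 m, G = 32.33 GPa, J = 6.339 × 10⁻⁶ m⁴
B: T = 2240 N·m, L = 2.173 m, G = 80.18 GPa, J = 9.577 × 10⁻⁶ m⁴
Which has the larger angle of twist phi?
Model: a circular shaft in torsion, so phi = (T·L) / (G·J) (SI units).
  A: phi = (3378 × 1.299) / ((3.233 × 10¹⁰) × (6.339 × 10⁻⁶)) = 0.02141 rad = 1.227°
  B: phi = (2240 × 2.173) / ((8.018 × 10¹⁰) × (9.577 × 10⁻⁶)) = 0.006339 rad = 0.3632°
1.227° > 0.3632°, so A is larger.
Final answer: A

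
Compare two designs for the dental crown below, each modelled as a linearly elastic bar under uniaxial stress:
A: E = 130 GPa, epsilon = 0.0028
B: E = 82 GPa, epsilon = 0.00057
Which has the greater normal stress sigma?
Model: a linearly elastic bar under uniaxial stress, so sigma = E·epsilon (SI units).
  A: sigma = (1.3 × 10¹¹) × 0.0028 = 3.64 × 10⁸ Pa = 364 MPa
  B: sigma = (8.2 × 10¹⁰) × 0.00057 = 4.674 × 10⁷ Pa = 46.74 MPa
364 MPa > 46.74 MPa, so A is larger.
Final answer: A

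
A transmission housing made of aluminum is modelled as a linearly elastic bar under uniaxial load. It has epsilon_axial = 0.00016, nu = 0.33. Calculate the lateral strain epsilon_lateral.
Model: a linearly elastic bar under uniaxial load, so epsilon_lateral = -nu·epsilon_axial.
Substitute:
  epsilon_lateral = -(0.33 × 0.00016)
  epsilon_lateral = -5.28 × 10⁻⁵
Final answer: epsilon_lateral = -5.28 × 10⁻⁵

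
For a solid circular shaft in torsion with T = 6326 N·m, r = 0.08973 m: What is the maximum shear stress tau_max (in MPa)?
Model: a solid circular shaft in torsion, so tau_max = (2·T) / (π·r^3).
Substitute:
  tau_max = (2 × 6326) / (π × 0.08973^3)
  tau_max = 5.574 × 10⁶ Pa
Convert: tau_max = 5.574 × 10⁶ Pa = 5.574 MPa
Final answer: tau_max = 5.574 MPa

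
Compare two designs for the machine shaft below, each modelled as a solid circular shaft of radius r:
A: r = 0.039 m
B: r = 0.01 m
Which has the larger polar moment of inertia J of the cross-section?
Model: a solid circular shaft of radius r, so J = (π·r^4) / 2 (SI units).
  A: J = (π × 0.039^4) / 2 = 3.634 × 10⁻⁶ m⁴
  B: J = (π × 0.01^4) / 2 = 1.571 × 10⁻⁸ m⁴
3.634 × 10⁻⁶ m⁴ > 1.571 × 10⁻⁸ m⁴, so A is larger.
Final answer: A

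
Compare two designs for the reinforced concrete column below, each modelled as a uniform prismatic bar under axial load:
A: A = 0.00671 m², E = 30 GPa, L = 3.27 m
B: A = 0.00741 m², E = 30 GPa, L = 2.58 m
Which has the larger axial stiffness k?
Model: a uniform prismatic bar under axial load, so k = (A·E) / L (SI units).
  A: k = (0.00671 × (3 × 10¹⁰)) / 3.27 = 6.156 × 10⁷ N/m = 61.56 MN/m
  B: k = (0.00741 × (3 × 10¹⁰)) / 2.58 = 8.616 × 10⁷ N/m = 86.16 MN/m
86.16 MN/m > 61.56 MN/m, so B is larger.
Final answer: B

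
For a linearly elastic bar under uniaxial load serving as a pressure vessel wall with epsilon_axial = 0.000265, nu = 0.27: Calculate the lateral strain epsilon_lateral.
Model: a linearly elastic bar under uniaxial load, so epsilon_lateral = -nu·epsilon_axial.
Substitute:
  epsilon_lateral = -(0.27 × 0.000265)
  epsilon_lateral = -7.155 × 10⁻⁵
Final answer: epsilon_lateral = -7.155 × 10⁻⁵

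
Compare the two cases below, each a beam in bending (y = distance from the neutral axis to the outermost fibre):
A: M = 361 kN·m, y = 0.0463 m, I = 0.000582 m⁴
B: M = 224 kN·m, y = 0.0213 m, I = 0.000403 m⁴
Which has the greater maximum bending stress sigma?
Model: a beam in bending (y = distance from the neutral axis to the outermost fibre), so sigma = (M·y) / I (SI units).
  A: sigma = (361000 × 0.0463) / 0.000582 = 2.872 × 10⁷ Pa = 28.72 MPa
  B: sigma = (224000 × 0.0213) / 0.000403 = 1.184 × 10⁷ Pa = 11.84 MPa
28.72 MPa > 11.84 MPa, so A is larger.
Final answer: A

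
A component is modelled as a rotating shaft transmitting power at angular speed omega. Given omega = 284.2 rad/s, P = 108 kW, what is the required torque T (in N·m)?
Model: a rotating shaft transmitting power at angular speed omega, so P = T·omega.
Solve for T: T = P / omega.
Convert to SI units:
  P = 108 kW = 108000 W
Substitute:
  T = 108000 / 284.2
  T = 380 N·m
Final answer: T = 380 N·m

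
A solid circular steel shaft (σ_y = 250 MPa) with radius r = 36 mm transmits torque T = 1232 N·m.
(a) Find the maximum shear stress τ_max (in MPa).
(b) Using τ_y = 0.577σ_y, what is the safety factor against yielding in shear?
(a) For a solid circular shaft, τ_max = T·r/J with J = π·r^4/2, i.e. τ_max = 2·T / (π·r^3). Convert r = 36 mm = 0.036 m.
  τ_max = (2 × 1232) / (π × 0.036^3) = 1.681 × 10⁷ Pa = 16.81 MPa
(b) τ_y = 0.577 × 250 = 144.25 MPa
  SF = τ_y/τ_max = 144.25 / 16.81 = 8.581
Final answer: (a) τ_max = 16.81 MPa, (b) SF = 8.581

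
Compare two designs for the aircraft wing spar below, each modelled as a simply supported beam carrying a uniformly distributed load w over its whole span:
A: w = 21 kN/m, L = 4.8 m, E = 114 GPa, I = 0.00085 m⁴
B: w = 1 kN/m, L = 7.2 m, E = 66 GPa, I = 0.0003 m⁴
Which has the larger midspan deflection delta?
Model: a simply supported beam carrying a uniformly distributed load w over its whole span, so delta = (5·w·L^4) / (384·E·I) (SI units).
  A: delta = (5 × 21000 × 4.8^4) / (384 × (1.14 × 10¹¹) × 0.00085) = 0.001498 m = 1.498 mm
  B: delta = (5 × 1000 × 7.2^4) / (384 × (6.6 × 10¹⁰) × 0.0003) = 0.001767 m = 1.767 mm
1.767 mm > 1.498 mm, so B is larger.
Final answer: B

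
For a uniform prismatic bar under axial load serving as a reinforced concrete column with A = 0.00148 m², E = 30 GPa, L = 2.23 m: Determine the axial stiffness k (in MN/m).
Model: a uniform prismatic bar under axial load, so k = (A·E) / L.
Convert to SI units:
  E = 30 GPa = 3 × 10¹⁰ Pa
Substitute:
  k = (0.00148 × (3 × 10¹⁰)) / 2.23
  k = 1.991 × 10⁷ N/m
Convert: k = 1.991 × 10⁷ N/m = 19.91 MN/m
Final answer: k = 19.91 MN/m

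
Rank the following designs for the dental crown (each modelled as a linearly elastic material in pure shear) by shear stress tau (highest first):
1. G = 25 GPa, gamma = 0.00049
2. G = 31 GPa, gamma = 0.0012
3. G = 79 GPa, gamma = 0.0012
Model: a linearly elastic material in pure shear, so tau = G·gamma (SI units).
  Case 1: tau = (2.5 × 10¹⁰) × 0.00049 = 1.225 × 10⁷ Pa = 12.25 MPa
  Case 2: tau = (3.1 × 10¹⁰) × 0.0012 = 3.72 × 10⁷ Pa = 37.2 MPa
  Case 3: tau = (7.9 × 10¹⁰) × 0.0012 = 9.48 × 10⁷ Pa = 94.8 MPa
Ordering: 94.8 MPa (case 3) > 37.2 MPa (case 2) > 12.25 MPa (case 1)
Final answer: 3, 2, 1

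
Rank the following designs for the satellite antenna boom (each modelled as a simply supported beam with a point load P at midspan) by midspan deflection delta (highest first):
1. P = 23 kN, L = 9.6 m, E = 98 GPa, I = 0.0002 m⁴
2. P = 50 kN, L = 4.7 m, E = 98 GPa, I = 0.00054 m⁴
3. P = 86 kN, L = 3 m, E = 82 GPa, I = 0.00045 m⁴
Model: a simply supported beam with a point load P at midspan, so delta = (P·L^3) / (48·E·I) (SI units).
  Case 1: delta = (23000 × 9.6^3) / (48 × (9.8 × 10¹⁰) × 0.0002) = 0.02163 m = 21.63 mm
  Case 2: delta = (50000 × 4.7^3) / (48 × (9.8 × 10¹⁰) × 0.00054) = 0.002044 m = 2.044 mm
  Case 3: delta = (86000 × 3^3) / (48 × (8.2 × 10¹⁰) × 0.00045) = 0.001311 m = 1.311 mm
Ordering: 21.63 mm (case 1) > 2.044 mm (case 2) > 1.311 mm (case 3)
Final answer: 1, 2, 3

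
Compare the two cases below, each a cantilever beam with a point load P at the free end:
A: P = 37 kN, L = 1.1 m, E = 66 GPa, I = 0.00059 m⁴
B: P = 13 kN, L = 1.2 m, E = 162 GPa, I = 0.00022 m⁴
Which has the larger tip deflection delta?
Model: a cantilever beam with a point load P at the free end, so delta = (P·L^3) / (3·E·I) (SI units).
  A: delta = (37000 × 1.1^3) / (3 × (6.6 × 10¹⁰) × 0.00059) = 0.0004216 m = 0.4216 mm
  B: delta = (13000 × 1.2^3) / (3 × (1.62 × 10¹¹) × 0.00022) = 0.0002101 m = 0.2101 mm
0.4216 mm > 0.2101 mm, so A is larger.
Final answer: A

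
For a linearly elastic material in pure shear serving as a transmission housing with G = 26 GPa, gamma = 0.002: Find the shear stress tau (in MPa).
Model: a linearly elastic material in pure shear, so tau = G·gamma.
Convert to SI units:
  G = 26 GPa = 2.6 × 10¹⁰ Pa
Substitute:
  tau = (2.6 × 10¹⁰) × 0.002
  tau = 5.2 × 10⁷ Pa
Convert: tau = 5.2 × 10⁷ Pa = 52 MPa
Final answer: tau = 52 MPa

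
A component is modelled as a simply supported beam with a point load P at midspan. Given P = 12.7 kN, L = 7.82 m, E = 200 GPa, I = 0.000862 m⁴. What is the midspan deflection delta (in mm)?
Model: a simply supported beam with a point load P at midspan, so delta = (P·L^3) / (48·E·I).
Convert to SI units:
  P = 12.7 kN = 12700 N
  E = 200 GPa = 2 × 10¹¹ Pa
Substitute:
  delta = (12700 × 7.82^3) / (48 × (2 × 10¹¹) × 0.000862)
  delta = 0.0007339 m
Convert: delta = 0.0007339 m = 0.7339 mm
Final answer: delta = 0.7339 mm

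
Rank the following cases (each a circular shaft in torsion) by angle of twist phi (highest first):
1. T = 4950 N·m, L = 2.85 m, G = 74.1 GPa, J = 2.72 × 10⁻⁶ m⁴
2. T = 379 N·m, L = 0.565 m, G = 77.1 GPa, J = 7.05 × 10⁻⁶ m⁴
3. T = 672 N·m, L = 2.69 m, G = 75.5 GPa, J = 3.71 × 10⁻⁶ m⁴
Model: a circular shaft in torsion, so phi = (T·L) / (G·J) (SI units).
  Case 1: phi = (4950 × 2.85) / ((7.41 × 10¹⁰) × (2.72 × 10⁻⁶)) = 0.06999 rad = 4.01°
  Case 2: phi = (379 × 0.565) / ((7.71 × 10¹⁰) × (7.05 × 10⁻⁶)) = 0.000394 rad = 0.02257°
  Case 3: phi = (672 × 2.69) / ((7.55 × 10¹⁰) × (3.71 × 10⁻⁶)) = 0.006454 rad = 0.3698°
Ordering: 4.01° (case 1) > 0.3698° (case 3) > 0.02257° (case 2)
Final answer: 1, 3, 2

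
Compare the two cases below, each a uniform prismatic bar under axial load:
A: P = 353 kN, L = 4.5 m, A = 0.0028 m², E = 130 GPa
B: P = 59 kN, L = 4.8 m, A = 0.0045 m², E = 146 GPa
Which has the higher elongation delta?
Model: a uniform prismatic bar under axial load, so delta = (P·L) / (A·E) (SI units).
  A: delta = (353000 × 4.5) / (0.0028 × (1.3 × 10¹¹)) = 0.004364 m = 4.364 mm
  B: delta = (59000 × 4.8) / (0.0045 × (1.46 × 10¹¹)) = 0.0004311 m = 0.4311 mm
4.364 mm > 0.4311 mm, so A is larger.
Final answer: A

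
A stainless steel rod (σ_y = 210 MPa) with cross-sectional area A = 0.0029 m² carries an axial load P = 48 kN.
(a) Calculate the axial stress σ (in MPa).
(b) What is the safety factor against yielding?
(a) Axial stress σ = P/A. Convert P = 48 kN = 48000 N.
  σ = 48000 / 0.0029 = 1.655 × 10⁷ Pa = 16.55 MPa
(b) Safety factor SF = σ_y/σ = 210 / 16.55 = 12.69
Final answer: (a) σ = 16.55 MPa, (b) SF = 12.69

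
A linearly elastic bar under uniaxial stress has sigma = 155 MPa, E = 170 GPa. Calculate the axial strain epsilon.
Model: a linearly elastic bar under uniaxial stress, so epsilon = sigma / E.
Convert to SI units:
  sigma = 155 MPa = 1.55 × 10⁸ Pa
  E = 170 GPa = 1.7 × 10¹¹ Pa
Substitute:
  epsilon = (1.55 × 10⁸) / (1.7 × 10¹¹)
  epsilon = 0.0009118
Final answer: epsilon = 0.0009118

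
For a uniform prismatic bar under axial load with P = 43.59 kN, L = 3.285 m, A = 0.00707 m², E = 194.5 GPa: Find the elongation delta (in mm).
Model: a uniform prismatic bar under axial load, so delta = (P·L) / (A·E).
Convert to SI units:
  P = 43.59 kN = 43590 N
  E = 194.5 GPa = 1.945 × 10¹¹ Pa
Substitute:
  delta = (43590 × 3.285) / (0.00707 × (1.945 × 10¹¹))
  delta = 0.0001041 m
Convert: delta = 0.0001041 m = 0.1041 mm
Final answer: delta = 0.1041 mm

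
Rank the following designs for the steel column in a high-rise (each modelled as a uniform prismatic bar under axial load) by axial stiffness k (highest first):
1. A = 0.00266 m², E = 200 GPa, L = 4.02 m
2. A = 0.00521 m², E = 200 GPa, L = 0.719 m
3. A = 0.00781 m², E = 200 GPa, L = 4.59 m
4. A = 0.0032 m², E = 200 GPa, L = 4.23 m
Model: a uniform prismatic bar under axial load, so k = (A·E) / L (SI units).
  Case 1: k = (0.00266 × (2 × 10¹¹)) / 4.02 = 1.323 × 10⁸ N/m = 132.3 MN/m
  Case 2: k = (0.00521 × (2 × 10¹¹)) / 0.719 = 1.449 × 10⁹ N/m = 1449 MN/m
  Case 3: k = (0.00781 × (2 × 10¹¹)) / 4.59 = 3.403 × 10⁸ N/m = 340.3 MN/m
  Case 4: k = (0.0032 × (2 × 10¹¹)) / 4.23 = 1.513 × 10⁸ N/m = 151.3 MN/m
Ordering: 1449 MN/m (case 2) > 340.3 MN/m (case 3) > 151.3 MN/m (case 4) > 132.3 MN/m (case 1)
Final answer: 2, 3, 4, 1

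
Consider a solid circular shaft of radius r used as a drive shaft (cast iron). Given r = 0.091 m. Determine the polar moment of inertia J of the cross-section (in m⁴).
Model: a solid circular shaft of radius r, so J = (π·r^4) / 2.
Substitute:
  J = (π × 0.091^4) / 2
  J = 0.0001077 m⁴
Final answer: J = 0.0001077 m⁴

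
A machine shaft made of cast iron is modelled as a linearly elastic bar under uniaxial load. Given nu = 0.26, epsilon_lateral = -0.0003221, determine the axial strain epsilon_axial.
Model: a linearly elastic bar under uniaxial load, so epsilon_lateral = -nu·epsilon_axial.
Solve for epsilon_axial: epsilon_axial = -epsilon_lateral / nu.
Substitute:
  epsilon_axial = -(-0.0003221) / 0.26
  epsilon_axial = 0.001239
Final answer: epsilon_axial = 0.001239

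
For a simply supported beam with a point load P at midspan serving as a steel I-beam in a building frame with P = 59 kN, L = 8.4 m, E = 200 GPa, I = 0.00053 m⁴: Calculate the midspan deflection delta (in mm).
Model: a simply supported beam with a point load P at midspan, so delta = (P·L^3) / (48·E·I).
Convert to SI units:
  P = 59 kN = 59000 N
  E = 200 GPa = 2 × 10¹¹ Pa
Substitute:
  delta = (59000 × 8.4^3) / (48 × (2 × 10¹¹) × 0.00053)
  delta = 0.006873 m
Convert: delta = 0.006873 m = 6.873 mm
Final answer: delta = 6.873 mm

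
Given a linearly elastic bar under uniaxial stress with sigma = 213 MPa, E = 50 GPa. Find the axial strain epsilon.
Model: a linearly elastic bar under uniaxial stress, so epsilon = sigma / E.
Convert to SI units:
  sigma = 213 MPa = 2.13 × 10⁸ Pa
  E = 50 GPa = 5 × 10¹⁰ Pa
Substitute:
  epsilon = (2.13 × 10⁸) / (5 × 10¹⁰)
  epsilon = 0.00426
Final answer: epsilon = 0.00426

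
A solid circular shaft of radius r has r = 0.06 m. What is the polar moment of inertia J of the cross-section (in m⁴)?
Model: a solid circular shaft of radius r, so J = (π·r^4) / 2.
Substitute:
  J = (π × 0.06^4) / 2
  J = 2.036 × 10⁻⁵ m⁴
Final answer: J = 2.036 × 10⁻⁵ m⁴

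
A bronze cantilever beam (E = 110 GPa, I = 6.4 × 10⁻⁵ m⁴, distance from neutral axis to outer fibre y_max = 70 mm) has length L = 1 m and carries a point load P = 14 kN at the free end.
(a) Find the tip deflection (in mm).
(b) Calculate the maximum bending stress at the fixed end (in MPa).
(a) Tip deflection of a cantilever with an end point load: δ = P·L^3 / (3·E·I). Convert P = 14 kN = 14000 N, E = 110 GPa = 1.1 × 10¹¹ Pa.
  δ = (14000 × 1^3) / (3 × (1.1 × 10¹¹) × (6.4 × 10⁻⁵)) = 0.0006629 m = 0.6629 mm
(b) Maximum bending moment at the fixed end: M = P·L = 14000 × 1 = 14000 N·m. Convert y_max = 70 mm = 0.07 m.
  σ = M·y_max / I = (14000 × 0.07) / (6.4 × 10⁻⁵) = 1.531 × 10⁷ Pa = 15.31 MPa
Final answer: (a) δ = 0.6629 mm, (b) σ = 15.31 MPa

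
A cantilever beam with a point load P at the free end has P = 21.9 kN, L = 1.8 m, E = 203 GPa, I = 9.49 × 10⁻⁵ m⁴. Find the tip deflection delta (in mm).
Model: a cantilever beam with a point load P at the free end, so delta = (P·L^3) / (3·E·I).
Convert to SI units:
  P = 21.9 kN = 21900 N
  E = 203 GPa = 2.03 × 10¹¹ Pa
Substitute:
  delta = (21900 × 1.8^3) / (3 × (2.03 × 10¹¹) × (9.49 × 10⁻⁵))
  delta = 0.00221 m
Convert: delta = 0.00221 m = 2.21 mm
Final answer: delta = 2.21 mm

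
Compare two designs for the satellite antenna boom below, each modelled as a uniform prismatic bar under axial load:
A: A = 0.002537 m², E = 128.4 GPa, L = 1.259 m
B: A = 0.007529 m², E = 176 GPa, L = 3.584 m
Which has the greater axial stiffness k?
Model: a uniform prismatic bar under axial load, so k = (A·E) / L (SI units).
  A: k = (0.002537 × (1.284 × 10¹¹)) / 1.259 = 2.587 × 10⁸ N/m = 258.7 MN/m
  B: k = (0.007529 × (1.76 × 10¹¹)) / 3.584 = 3.697 × 10⁸ N/m = 369.7 MN/m
369.7 MN/m > 258.7 MN/m, so B is larger.
Final answer: B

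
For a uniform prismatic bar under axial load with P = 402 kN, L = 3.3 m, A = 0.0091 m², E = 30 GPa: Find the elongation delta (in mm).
Model: a uniform prismatic bar under axial load, so delta = (P·L) / (A·E).
Convert to SI units:
  P = 402 kN = 402000 N
  E = 30 GPa = 3 × 10¹⁰ Pa
Substitute:
  delta = (402000 × 3.3) / (0.0091 × (3 × 10¹⁰))
  delta = 0.004859 m
Convert: delta = 0.004859 m = 4.859 mm
Final answer: delta = 4.859 mm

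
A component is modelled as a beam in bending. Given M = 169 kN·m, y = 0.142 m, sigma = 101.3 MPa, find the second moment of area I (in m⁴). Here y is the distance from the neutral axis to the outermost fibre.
Model: a beam in bending, so sigma = (M·y) / I.
Solve for I: I = (M·y) / sigma.
Convert to SI units:
  M = 169 kN·m = 169000 N·m
  sigma = 101.3 MPa = 1.013 × 10⁸ Pa
Substitute:
  I = (169000 × 0.142) / (1.013 × 10⁸)
  I = 0.0002369 m⁴
Final answer: I = 0.0002369 m⁴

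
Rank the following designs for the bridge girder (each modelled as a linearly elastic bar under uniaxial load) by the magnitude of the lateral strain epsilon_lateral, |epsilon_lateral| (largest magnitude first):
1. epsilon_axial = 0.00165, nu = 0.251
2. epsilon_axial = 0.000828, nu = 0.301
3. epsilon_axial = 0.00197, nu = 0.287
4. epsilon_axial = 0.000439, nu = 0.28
Model: a linearly elastic bar under uniaxial load, so epsilon_lateral = -nu·epsilon_axial (SI units).
  Case 1: epsilon_lateral = -(0.251 × 0.00165) = -0.0004142
  Case 2: epsilon_lateral = -(0.301 × 0.000828) = -0.0002492
  Case 3: epsilon_lateral = -(0.287 × 0.00197) = -0.0005654
  Case 4: epsilon_lateral = -(0.28 × 0.000439) = -0.0001229
Ordering by |epsilon_lateral|: 0.0005654 (case 3) > 0.0004142 (case 1) > 0.0002492 (case 2) > 0.0001229 (case 4)
Final answer: 3, 1, 2, 4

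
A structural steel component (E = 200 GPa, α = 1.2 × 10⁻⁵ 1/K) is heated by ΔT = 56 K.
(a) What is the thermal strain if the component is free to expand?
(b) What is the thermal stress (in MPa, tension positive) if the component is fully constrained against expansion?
(a) Free thermal strain ε_th = α·ΔT = (1.2 × 10⁻⁵) × 56 = 0.000672
(b) Fully constrained, the expansion is suppressed, so σ = -E·α·ΔT. Convert E = 200 GPa = 2 × 10¹¹ Pa.
  σ = -(2 × 10¹¹) × (1.2 × 10⁻⁵) × 56 = -1.344 × 10⁸ Pa = -134.4 MPa (compressive)
Final answer: (a) ε_th = 0.000672, (b) σ = -134.4 MPa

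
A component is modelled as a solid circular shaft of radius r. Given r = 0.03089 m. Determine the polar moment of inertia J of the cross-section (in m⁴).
Model: a solid circular shaft of radius r, so J = (π·r^4) / 2.
Substitute:
  J = (π × 0.03089^4) / 2
  J = 1.43 × 10⁻⁶ m⁴
Final answer: J = 1.43 × 10⁻⁶ m⁴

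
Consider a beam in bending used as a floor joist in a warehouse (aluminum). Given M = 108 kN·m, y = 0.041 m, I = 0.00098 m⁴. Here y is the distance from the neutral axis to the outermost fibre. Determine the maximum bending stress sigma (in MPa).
Model: a beam in bending, so sigma = (M·y) / I.
Convert to SI units:
  M = 108 kN·m = 108000 N·m
Substitute:
  sigma = (108000 × 0.041) / 0.00098
  sigma = 4.518 × 10⁶ Pa
Convert: sigma = 4.518 × 10⁶ Pa = 4.518 MPa
Final answer: sigma = 4.518 MPa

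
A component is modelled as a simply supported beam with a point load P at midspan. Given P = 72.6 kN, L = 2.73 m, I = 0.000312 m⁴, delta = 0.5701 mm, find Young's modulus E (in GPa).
Model: a simply supported beam with a point load P at midspan, so delta = (P·L^3) / (48·E·I).
Solve for E: E = (P·L^3) / (48·delta·I).
Convert to SI units:
  P = 72.6 kN = 72600 N
  delta = 0.5701 mm = 0.0005701 m
Substitute:
  E = (72600 × 2.73^3) / (48 × 0.0005701 × 0.000312)
  E = 1.73 × 10¹¹ Pa
Convert: E = 1.73 × 10¹¹ Pa = 173 GPa
Final answer: E = 173 GPa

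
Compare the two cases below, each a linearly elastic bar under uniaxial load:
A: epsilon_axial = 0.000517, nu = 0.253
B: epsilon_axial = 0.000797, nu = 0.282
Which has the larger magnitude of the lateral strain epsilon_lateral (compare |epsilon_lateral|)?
Model: a linearly elastic bar under uniaxial load, so epsilon_lateral = -nu·epsilon_axial (SI units).
  A: epsilon_lateral = -(0.253 × 0.000517) = -0.0001308
  B: epsilon_lateral = -(0.282 × 0.000797) = -0.0002248
|epsilon_lateral|: A = 0.0001308, B = 0.0002248, so B is larger in magnitude.
Final answer: B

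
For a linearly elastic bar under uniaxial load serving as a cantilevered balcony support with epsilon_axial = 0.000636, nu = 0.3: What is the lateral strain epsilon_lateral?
Model: a linearly elastic bar under uniaxial load, so epsilon_lateral = -nu·epsilon_axial.
Substitute:
  epsilon_lateral = -(0.3 × 0.000636)
  epsilon_lateral = -0.0001908
Final answer: epsilon_lateral = -0.0001908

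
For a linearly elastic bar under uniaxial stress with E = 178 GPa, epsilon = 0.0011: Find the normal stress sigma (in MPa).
Model: a linearly elastic bar under uniaxial stress, so sigma = E·epsilon.
Convert to SI units:
  E = 178 GPa = 1.78 × 10¹¹ Pa
Substitute:
  sigma = (1.78 × 10¹¹) × 0.0011
  sigma = 1.958 × 10⁸ Pa
Convert: sigma = 1.958 × 10⁸ Pa = 195.8 MPa
Final answer: sigma = 195.8 MPa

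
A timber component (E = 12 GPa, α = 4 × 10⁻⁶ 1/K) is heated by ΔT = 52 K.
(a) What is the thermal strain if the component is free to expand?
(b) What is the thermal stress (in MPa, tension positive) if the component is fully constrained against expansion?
(a) Free thermal strain ε_th = α·ΔT = (4 × 10⁻⁶) × 52 = 0.000208
(b) Fully constrained, the expansion is suppressed, so σ = -E·α·ΔT. Convert E = 12 GPa = 1.2 × 10¹⁰ Pa.
  σ = -(1.2 × 10¹⁰) × (4 × 10⁻⁶) × 52 = -2.496 × 10⁶ Pa = -2.496 MPa (compressive)
Final answer: (a) ε_th = 0.000208, (b) σ = -2.496 MPa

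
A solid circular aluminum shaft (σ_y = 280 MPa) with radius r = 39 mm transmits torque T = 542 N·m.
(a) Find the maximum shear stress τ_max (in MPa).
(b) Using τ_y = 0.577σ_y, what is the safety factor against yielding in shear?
(a) For a solid circular shaft, τ_max = T·r/J with J = π·r^4/2, i.e. τ_max = 2·T / (π·r^3). Convert r = 39 mm = 0.039 m.
  τ_max = (2 × 542) / (π × 0.039^3) = 5.817 × 10⁶ Pa = 5.817 MPa
(b) τ_y = 0.577 × 280 = 161.56 MPa
  SF = τ_y/τ_max = 161.56 / 5.817 = 27.77
Final answer: (a) τ_max = 5.817 MPa, (b) SF = 27.77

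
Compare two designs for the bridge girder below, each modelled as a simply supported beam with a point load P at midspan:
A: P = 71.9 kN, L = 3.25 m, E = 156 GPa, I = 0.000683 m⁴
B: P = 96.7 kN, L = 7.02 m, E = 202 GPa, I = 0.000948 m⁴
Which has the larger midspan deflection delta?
Model: a simply supported beam with a point load P at midspan, so delta = (P·L^3) / (48·E·I) (SI units).
  A: delta = (71900 × 3.25^3) / (48 × (1.56 × 10¹¹) × 0.000683) = 0.0004826 m = 0.4826 mm
  B: delta = (96700 × 7.02^3) / (48 × (2.02 × 10¹¹) × 0.000948) = 0.003639 m = 3.639 mm
3.639 mm > 0.4826 mm, so B is larger.
Final answer: B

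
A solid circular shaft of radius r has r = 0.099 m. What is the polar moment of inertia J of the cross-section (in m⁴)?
Model: a solid circular shaft of radius r, so J = (π·r^4) / 2.
Substitute:
  J = (π × 0.099^4) / 2
  J = 0.0001509 m⁴
Final answer: J = 0.0001509 m⁴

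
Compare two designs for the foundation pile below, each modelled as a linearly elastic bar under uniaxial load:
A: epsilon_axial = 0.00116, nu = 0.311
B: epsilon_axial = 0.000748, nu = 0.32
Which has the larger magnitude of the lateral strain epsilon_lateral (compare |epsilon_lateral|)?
Model: a linearly elastic bar under uniaxial load, so epsilon_lateral = -nu·epsilon_axial (SI units).
  A: epsilon_lateral = -(0.311 × 0.00116) = -0.0003608
  B: epsilon_lateral = -(0.32 × 0.000748) = -0.0002394
|epsilon_lateral|: A = 0.0003608, B = 0.0002394, so A is larger in magnitude.
Final answer: A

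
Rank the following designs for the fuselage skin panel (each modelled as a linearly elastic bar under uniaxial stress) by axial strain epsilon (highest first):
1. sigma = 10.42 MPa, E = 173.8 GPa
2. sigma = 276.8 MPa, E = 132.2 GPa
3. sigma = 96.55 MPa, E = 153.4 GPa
Model: a linearly elastic bar under uniaxial stress, so epsilon = sigma / E (SI units).
  Case 1: epsilon = (1.042 × 10⁷) / (1.738 × 10¹¹) = 5.995 × 10⁻⁵
  Case 2: epsilon = (2.768 × 10⁸) / (1.322 × 10¹¹) = 0.002094
  Case 3: epsilon = (9.655 × 10⁷) / (1.534 × 10¹¹) = 0.0006294
Ordering: 0.002094 (case 2) > 0.0006294 (case 3) > 5.995 × 10⁻⁵ (case 1)
Final answer: 2, 3, 1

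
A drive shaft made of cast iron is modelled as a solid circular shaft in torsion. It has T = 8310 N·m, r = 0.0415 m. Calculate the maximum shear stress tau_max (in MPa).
Model: a solid circular shaft in torsion, so tau_max = (2·T) / (π·r^3).
Substitute:
  tau_max = (2 × 8310) / (π × 0.0415^3)
  tau_max = 7.402 × 10⁷ Pa
Convert: tau_max = 7.402 × 10⁷ Pa = 74.02 MPa
Final answer: tau_max = 74.02 MPa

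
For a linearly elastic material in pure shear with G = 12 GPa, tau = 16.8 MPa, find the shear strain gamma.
Model: a linearly elastic material in pure shear, so tau = G·gamma.
Solve for gamma: gamma = tau / G.
Convert to SI units:
  G = 12 GPa = 1.2 × 10¹⁰ Pa
  tau = 16.8 MPa = 1.68 × 10⁷ Pa
Substitute:
  gamma = (1.68 × 10⁷) / (1.2 × 10¹⁰)
  gamma = 0.0014
Final answer: gamma = 0.0014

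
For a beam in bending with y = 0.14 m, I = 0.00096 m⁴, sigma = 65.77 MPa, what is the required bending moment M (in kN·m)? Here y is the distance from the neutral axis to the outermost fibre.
Model: a beam in bending, so sigma = (M·y) / I.
Solve for M: M = (sigma·I) / y.
Convert to SI units:
  sigma = 65.77 MPa = 6.577 × 10⁷ Pa
Substitute:
  M = ((6.577 × 10⁷) × 0.00096) / 0.14
  M = 451000 N·m
Convert: M = 451000 N·m = 451 kN·m
Final answer: M = 451 kN·m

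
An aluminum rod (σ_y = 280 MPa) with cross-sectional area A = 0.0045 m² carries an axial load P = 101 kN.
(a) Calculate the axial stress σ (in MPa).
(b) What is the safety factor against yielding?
(a) Axial stress σ = P/A. Convert P = 101 kN = 101000 N.
  σ = 101000 / 0.0045 = 2.244 × 10⁷ Pa = 22.44 MPa
(b) Safety factor SF = σ_y/σ = 280 / 22.44 = 12.48
Final answer: (a) σ = 22.44 MPa, (b) SF = 12.48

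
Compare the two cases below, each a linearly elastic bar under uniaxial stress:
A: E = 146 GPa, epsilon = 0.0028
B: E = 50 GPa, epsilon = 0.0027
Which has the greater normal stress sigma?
Model: a linearly elastic bar under uniaxial stress, so sigma = E·epsilon (SI units).
  A: sigma = (1.46 × 10¹¹) × 0.0028 = 4.088 × 10⁸ Pa = 408.8 MPa
  B: sigma = (5 × 10¹⁰) × 0.0027 = 1.35 × 10⁸ Pa = 135 MPa
408.8 MPa > 135 MPa, so A is larger.
Final answer: A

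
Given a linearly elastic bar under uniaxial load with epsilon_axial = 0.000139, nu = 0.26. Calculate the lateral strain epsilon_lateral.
Model: a linearly elastic bar under uniaxial load, so epsilon_lateral = -nu·epsilon_axial.
Substitute:
  epsilon_lateral = -(0.26 × 0.000139)
  epsilon_lateral = -3.614 × 10⁻⁵
Final answer: epsilon_lateral = -3.614 × 10⁻⁵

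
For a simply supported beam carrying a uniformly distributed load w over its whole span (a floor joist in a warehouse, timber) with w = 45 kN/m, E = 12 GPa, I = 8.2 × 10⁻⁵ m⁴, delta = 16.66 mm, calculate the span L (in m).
Model: a simply supported beam carrying a uniformly distributed load w over its whole span, so delta = (5·w·L^4) / (384·E·I).
Solve for L: L = ((384·delta·E·I) / (5·w))^(1/4).
Convert to SI units:
  w = 45 kN/m = 45000 N/m
  E = 12 GPa = 1.2 × 10¹⁰ Pa
  delta = 16.66 mm = 0.01666 m
Substitute:
  L = ((384 × 0.01666 × (1.2 × 10¹⁰) × (8.2 × 10⁻⁵)) / (5 × 45000))^(1/4)
  L = 2.3 m
Final answer: L = 2.3 m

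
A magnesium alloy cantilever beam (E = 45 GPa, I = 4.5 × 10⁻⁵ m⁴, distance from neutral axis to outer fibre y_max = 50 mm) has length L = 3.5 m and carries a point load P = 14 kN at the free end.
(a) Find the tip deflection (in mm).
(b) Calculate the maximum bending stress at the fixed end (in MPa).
(a) Tip deflection of a cantilever with an end point load: δ = P·L^3 / (3·E·I). Convert P = 14 kN = 14000 N, E = 45 GPa = 4.5 × 10¹⁰ Pa.
  δ = (14000 × 3.5^3) / (3 × (4.5 × 10¹⁰) × (4.5 × 10⁻⁵)) = 0.09881 m = 98.81 mm
(b) Maximum bending moment at the fixed end: M = P·L = 14000 × 3.5 = 49000 N·m. Convert y_max = 50 mm = 0.05 m.
  σ = M·y_max / I = (49000 × 0.05) / (4.5 × 10⁻⁵) = 5.444 × 10⁷ Pa = 54.44 MPa
Final answer: (a) δ = 98.81 mm, (b) σ = 54.44 MPa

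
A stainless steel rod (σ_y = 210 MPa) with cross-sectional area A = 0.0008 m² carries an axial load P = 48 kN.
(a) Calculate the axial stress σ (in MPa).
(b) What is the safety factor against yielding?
(a) Axial stress σ = P/A. Convert P = 48 kN = 48000 N.
  σ = 48000 / 0.0008 = 6 × 10⁷ Pa = 60 MPa
(b) Safety factor SF = σ_y/σ = 210 / 60 = 3.5
Final answer: (a) σ = 60 MPa, (b) SF = 3.5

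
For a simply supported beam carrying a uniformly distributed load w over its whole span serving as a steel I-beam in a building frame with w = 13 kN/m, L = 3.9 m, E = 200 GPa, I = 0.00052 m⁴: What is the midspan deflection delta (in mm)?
Model: a simply supported beam carrying a uniformly distributed load w over its whole span, so delta = (5·w·L^4) / (384·E·I).
Convert to SI units:
  w = 13 kN/m = 13000 N/m
  E = 200 GPa = 2 × 10¹¹ Pa
Substitute:
  delta = (5 × 13000 × 3.9^4) / (384 × (2 × 10¹¹) × 0.00052)
  delta = 0.0003765 m
Convert: delta = 0.0003765 m = 0.3765 mm
Final answer: delta = 0.3765 mm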